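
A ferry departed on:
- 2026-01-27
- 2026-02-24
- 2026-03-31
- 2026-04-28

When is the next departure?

2026-05-26

Every date is a Tuesday; gaps 28, 35, 28 days.
Each is the last Tuesday of its month (at least one falls on the 29th or later, ruling out '4th Tuesday').
Last Tuesday of May 2026: 2026-05-26.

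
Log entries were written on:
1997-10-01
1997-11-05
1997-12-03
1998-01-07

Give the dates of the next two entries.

All dates are Wednesdays, 35, 28, 35 days apart.
Specifically, the 1st Wednesday of each month.
1st Wednesday of February 1998: 1998-02-04.
March 1998 — 1st Wednesday is 1998-03-04.

1998-02-04, 1998-03-04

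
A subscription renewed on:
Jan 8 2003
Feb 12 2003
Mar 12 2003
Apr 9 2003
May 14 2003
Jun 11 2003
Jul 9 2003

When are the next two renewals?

Aug 13 2003, Sep 10 2003

These are Wednesdays at 28- or 35-day spacing (35, 28, 28, 35, 28, 28).
The pattern: 2nd Wednesday of the month.
August 2003 — 2nd Wednesday is Aug 13 2003.
2nd Wednesday of September 2003: Sep 10 2003.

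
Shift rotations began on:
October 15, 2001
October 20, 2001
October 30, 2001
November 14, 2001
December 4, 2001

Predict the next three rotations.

December 29, 2001; January 28, 2002; March 4, 2002

Intervals are 5, 10, 15, 20 days — an arithmetic progression with common difference 5.
Next gap: 25 days. December 4, 2001 + 25 days = December 29, 2001.
Next gap: 30 days. December 29, 2001 + 30 days = January 28, 2002.
Next gap: 35 days. January 28, 2002 + 35 days = March 4, 2002.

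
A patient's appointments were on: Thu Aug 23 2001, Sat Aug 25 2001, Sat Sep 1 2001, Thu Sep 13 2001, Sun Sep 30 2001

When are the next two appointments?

The spacing grows by 5 each time: 2, 7, 12, 17 days.
Next gap: 22 days. Sun Sep 30 2001 + 22 days = Mon Oct 22 2001.
Next gap: 27 days. Mon Oct 22 2001 + 27 days = Sun Nov 18 2001.

Mon Oct 22 2001, Sun Nov 18 2001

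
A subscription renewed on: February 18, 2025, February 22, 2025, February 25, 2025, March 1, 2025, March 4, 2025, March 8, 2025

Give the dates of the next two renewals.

Every event lands on a Tuesday or Saturday (gaps cycle 4, 3, 4, 3, 4).
So the schedule is: every Tuesday and Saturday.
The following Tuesday is March 11, 2025.
Next Saturday: March 15, 2025.

March 11, 2025; March 15, 2025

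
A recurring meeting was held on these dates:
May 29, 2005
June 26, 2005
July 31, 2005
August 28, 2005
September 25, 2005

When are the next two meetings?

All Sundays; the gaps (28, 35, 28, 28) vary with month length.
This is the last Sunday of each month.
October 2005 ends with Sunday October 30, 2005.
November 2005 ends with Sunday November 27, 2005.

October 30, 2005; November 27, 2005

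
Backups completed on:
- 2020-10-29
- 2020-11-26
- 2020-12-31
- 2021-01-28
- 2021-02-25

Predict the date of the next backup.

All Thursdays; the gaps (28, 35, 28, 28) vary with month length.
This is the last Thursday of each month.
Last Thursday of March 2021: 2021-03-25.

2021-03-25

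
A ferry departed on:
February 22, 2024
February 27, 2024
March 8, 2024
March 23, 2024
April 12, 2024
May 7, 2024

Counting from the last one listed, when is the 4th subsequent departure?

October 4, 2024

Gaps: 5, 10, 15, 20, 25 days — each gap is 5 larger than the previous one.
Next gap: 30 days. May 7, 2024 + 30 days = June 6, 2024.
Next gap: 35 days. June 6, 2024 + 35 days = July 11, 2024.
Next gap: 40 days. July 11, 2024 + 40 days = August 20, 2024.
Next gap: 45 days. August 20, 2024 + 45 days = October 4, 2024.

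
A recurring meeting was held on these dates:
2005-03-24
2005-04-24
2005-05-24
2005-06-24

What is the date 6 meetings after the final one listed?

2005-12-24

Each date is the 24th; the gaps (31, 30, 31) track the month lengths.
The rule is the 24th of each month.
July 2005: 2005-07-24.
Next: August 2005 → 2005-08-24.
Next: September 2005 → 2005-09-24.
October 2005: 2005-10-24.
Next: November 2005 → 2005-11-24.
Next: December 2005 → 2005-12-24.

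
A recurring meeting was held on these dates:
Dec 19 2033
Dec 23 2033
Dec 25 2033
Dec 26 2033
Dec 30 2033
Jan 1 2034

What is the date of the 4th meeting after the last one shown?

Every event lands on a Monday or Friday or Sunday (gaps cycle 4, 2, 1, 4, 2).
So the schedule is: every Monday, Friday and Sunday.
The following Monday is Jan 2 2034.
The following Friday is Jan 6 2034.
Next Sunday: Jan 8 2034.
The following Monday is Jan 9 2034.

Jan 9 2034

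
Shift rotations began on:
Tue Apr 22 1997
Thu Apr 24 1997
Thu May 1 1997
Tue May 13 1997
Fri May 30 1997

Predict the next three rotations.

The spacing grows by 5 each time: 2, 7, 12, 17 days.
Next gap: 22 days. Fri May 30 1997 + 22 days = Sat Jun 21 1997.
Next gap: 27 days. Sat Jun 21 1997 + 27 days = Fri Jul 18 1997.
Next gap: 32 days. Fri Jul 18 1997 + 32 days = Tue Aug 19 1997.

Sat Jun 21 1997, Fri Jul 18 1997, Tue Aug 19 1997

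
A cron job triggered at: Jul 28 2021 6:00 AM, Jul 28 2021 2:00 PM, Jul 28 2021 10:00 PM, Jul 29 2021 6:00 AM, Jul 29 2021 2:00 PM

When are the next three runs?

Jul 29 2021 10:00 PM, Jul 30 2021 6:00 AM, Jul 30 2021 2:00 PM

The interval is a steady 8 hours (8, 8, 8, 8).
Jul 29 2021 2:00 PM + 8 h = Jul 29 2021 10:00 PM.
Jul 29 2021 10:00 PM + 8 h = Jul 30 2021 6:00 AM.
Jul 30 2021 6:00 AM + 8 h = Jul 30 2021 2:00 PM.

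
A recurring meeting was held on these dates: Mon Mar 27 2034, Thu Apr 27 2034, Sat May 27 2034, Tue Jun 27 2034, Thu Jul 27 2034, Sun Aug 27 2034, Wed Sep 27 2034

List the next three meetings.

Each date is the 27th; the gaps (31, 30, 31, 30, 31, 31) track the month lengths.
The rule is the 27th of each month.
Next: October 2034 → Fri Oct 27 2034.
Next: November 2034 → Mon Nov 27 2034.
December 2034: Wed Dec 27 2034.

Fri Oct 27 2034, Mon Nov 27 2034, Wed Dec 27 2034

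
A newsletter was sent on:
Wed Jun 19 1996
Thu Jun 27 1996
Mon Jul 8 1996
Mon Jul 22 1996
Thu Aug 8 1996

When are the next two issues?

Wed Aug 28 1996, Fri Sep 20 1996

The spacing grows by 3 each time: 8, 11, 14, 17 days.
Next gap: 20 days. Thu Aug 8 1996 + 20 days = Wed Aug 28 1996.
Next gap: 23 days. Wed Aug 28 1996 + 23 days = Fri Sep 20 1996.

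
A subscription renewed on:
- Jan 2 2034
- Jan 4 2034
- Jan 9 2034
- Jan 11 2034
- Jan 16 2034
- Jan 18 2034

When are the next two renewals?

Gaps: 2, 5, 2, 5, 2 days — not constant, but cyclic with period 2.
The events fall on every Monday and Wednesday.
The following Monday is Jan 23 2034.
Next Wednesday: Jan 25 2034.

Jan 23 2034, Jan 25 2034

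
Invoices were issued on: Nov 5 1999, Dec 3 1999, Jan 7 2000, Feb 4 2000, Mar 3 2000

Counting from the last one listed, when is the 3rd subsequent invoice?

Jun 2 2000

These are Fridays at 28- or 35-day spacing (28, 35, 28, 28).
The pattern: 1st Friday of the month.
1st Friday of April 2000: Apr 7 2000.
1st Friday of May 2000: May 5 2000.
1st Friday of June 2000: Jun 2 2000.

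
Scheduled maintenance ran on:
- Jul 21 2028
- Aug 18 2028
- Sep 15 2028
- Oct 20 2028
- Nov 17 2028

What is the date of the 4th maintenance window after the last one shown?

Mar 16 2029

All dates are Fridays, 28, 28, 35, 28 days apart.
Specifically, the 3rd Friday of each month.
3rd Friday of December 2028: Dec 15 2028.
3rd Friday of January 2029: Jan 19 2029.
3rd Friday of February 2029: Feb 16 2029.
3rd Friday of March 2029: Mar 16 2029.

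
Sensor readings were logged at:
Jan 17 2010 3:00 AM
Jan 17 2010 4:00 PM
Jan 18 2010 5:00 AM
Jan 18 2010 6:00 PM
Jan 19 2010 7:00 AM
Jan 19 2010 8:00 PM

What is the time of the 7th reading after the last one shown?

Jan 23 2010 3:00 PM

Gaps: 13, 13, 13, 13, 13 hours — each event is 13 hours after the previous one.
Jan 19 2010 8:00 PM + 13 h = Jan 20 2010 9:00 AM.
Jan 20 2010 9:00 AM + 13 h = Jan 20 2010 10:00 PM.
Jan 20 2010 10:00 PM + 13 h = Jan 21 2010 11:00 AM.
Jan 21 2010 11:00 AM + 13 h = Jan 22 2010 12:00 AM.
Jan 22 2010 12:00 AM + 13 h = Jan 22 2010 1:00 PM.
Jan 22 2010 1:00 PM + 13 h = Jan 23 2010 2:00 AM.
Jan 23 2010 2:00 AM + 13 h = Jan 23 2010 3:00 PM.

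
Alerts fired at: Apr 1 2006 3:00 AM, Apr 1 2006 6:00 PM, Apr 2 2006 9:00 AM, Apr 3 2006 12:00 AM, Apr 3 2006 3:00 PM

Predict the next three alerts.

The interval is a steady 15 hours (15, 15, 15, 15).
Apr 3 2006 3:00 PM + 15 h = Apr 4 2006 6:00 AM.
Apr 4 2006 6:00 AM + 15 h = Apr 4 2006 9:00 PM.
Apr 4 2006 9:00 PM + 15 h = Apr 5 2006 12:00 PM.

Apr 4 2006 6:00 AM, Apr 4 2006 9:00 PM, Apr 5 2006 12:00 PM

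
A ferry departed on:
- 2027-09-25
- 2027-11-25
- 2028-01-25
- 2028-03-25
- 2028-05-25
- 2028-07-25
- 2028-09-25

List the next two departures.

The day-of-month is always 25 (61, 61, 60, 61, 61, 62 days between events).
So this recurs on the 25th of every 2 months.
November 2028: 2028-11-25.
Next: January 2029 → 2029-01-25.

2028-11-25, 2029-01-25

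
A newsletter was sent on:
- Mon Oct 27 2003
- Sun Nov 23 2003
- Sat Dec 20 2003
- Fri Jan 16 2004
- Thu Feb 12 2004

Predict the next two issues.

Gaps between consecutive events: 27, 27, 27, 27 days — a constant 27-day interval.
Thu Feb 12 2004 + 27 days = Wed Mar 10 2004.
Wed Mar 10 2004 + 27 days = Tue Apr 6 2004.

Wed Mar 10 2004, Tue Apr 6 2004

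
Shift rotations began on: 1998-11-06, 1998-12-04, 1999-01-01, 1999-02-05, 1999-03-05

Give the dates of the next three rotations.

1999-04-02, 1999-05-07, 1999-06-04

These are Fridays at 28- or 35-day spacing (28, 28, 35, 28).
The pattern: 1st Friday of the month.
1st Friday of April 1999: 1999-04-02.
May 1999 — 1st Friday is 1999-05-07.
1st Friday of June 1999: 1999-06-04.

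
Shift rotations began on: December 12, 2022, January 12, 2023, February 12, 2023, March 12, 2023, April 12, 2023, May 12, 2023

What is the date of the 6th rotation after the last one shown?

November 12, 2023

Each date is the 12th; the gaps (31, 31, 28, 31, 30) track the month lengths.
The rule is the 12th of each month.
Next: June 2023 → June 12, 2023.
July 2023: July 12, 2023.
August 2023: August 12, 2023.
Next: September 2023 → September 12, 2023.
October 2023: October 12, 2023.
November 2023: November 12, 2023.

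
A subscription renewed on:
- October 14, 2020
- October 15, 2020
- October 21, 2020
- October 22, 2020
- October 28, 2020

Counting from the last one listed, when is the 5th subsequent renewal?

November 12, 2020

Every event lands on a Wednesday or Thursday (gaps cycle 1, 6, 1, 6).
So the schedule is: every Wednesday and Thursday.
Next Thursday: October 29, 2020.
Next Wednesday: November 4, 2020.
Next Thursday: November 5, 2020.
The following Wednesday is November 11, 2020.
The following Thursday is November 12, 2020.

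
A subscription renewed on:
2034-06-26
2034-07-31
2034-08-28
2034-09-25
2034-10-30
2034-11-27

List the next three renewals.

These are Mondays with 35, 28, 28, 35, 28-day gaps.
Each is the final Monday of its month — 2034-07-31 is past the 28th, so '4th Monday' doesn't fit.
December 2034 ends with Monday 2034-12-25.
Last Monday of January 2035: 2035-01-29.
Last Monday of February 2035: 2035-02-26.

2034-12-25, 2035-01-29, 2035-02-26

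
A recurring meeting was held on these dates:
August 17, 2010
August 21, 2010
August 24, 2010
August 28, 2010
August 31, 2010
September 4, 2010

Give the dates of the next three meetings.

September 7, 2010; September 11, 2010; September 14, 2010

Every event lands on a Tuesday or Saturday (gaps cycle 4, 3, 4, 3, 4).
So the schedule is: every Tuesday and Saturday.
Next Tuesday: September 7, 2010.
Next Saturday: September 11, 2010.
The following Tuesday is September 14, 2010.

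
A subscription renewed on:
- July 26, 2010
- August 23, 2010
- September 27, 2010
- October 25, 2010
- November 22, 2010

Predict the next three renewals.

These are Mondays at 28- or 35-day spacing (28, 35, 28, 28).
The pattern: 4th Monday of the month.
December 2010 — 4th Monday is December 27, 2010.
January 2011 — 4th Monday is January 24, 2011.
4th Monday of February 2011: February 28, 2011.

December 27, 2010; January 24, 2011; February 28, 2011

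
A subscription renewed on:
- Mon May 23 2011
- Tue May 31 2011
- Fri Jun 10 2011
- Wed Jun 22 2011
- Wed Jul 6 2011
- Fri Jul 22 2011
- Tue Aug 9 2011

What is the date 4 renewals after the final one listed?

Wed Nov 9 2011

Intervals are 8, 10, 12, 14, 16, 18 days — an arithmetic progression with common difference 2.
Next gap: 20 days. Tue Aug 9 2011 + 20 days = Mon Aug 29 2011.
Next gap: 22 days. Mon Aug 29 2011 + 22 days = Tue Sep 20 2011.
Next gap: 24 days. Tue Sep 20 2011 + 24 days = Fri Oct 14 2011.
Next gap: 26 days. Fri Oct 14 2011 + 26 days = Wed Nov 9 2011.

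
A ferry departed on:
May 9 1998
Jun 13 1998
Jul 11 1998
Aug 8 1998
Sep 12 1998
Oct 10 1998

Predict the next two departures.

Nov 14 1998, Dec 12 1998

All dates are Saturdays, 35, 28, 28, 35, 28 days apart.
Specifically, the 2nd Saturday of each month.
2nd Saturday of November 1998: Nov 14 1998.
2nd Saturday of December 1998: Dec 12 1998.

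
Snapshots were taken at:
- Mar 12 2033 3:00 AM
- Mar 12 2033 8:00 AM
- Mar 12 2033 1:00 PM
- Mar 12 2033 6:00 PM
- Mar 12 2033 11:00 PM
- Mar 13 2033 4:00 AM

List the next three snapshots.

Gaps: 5, 5, 5, 5, 5 hours — each event is 5 hours after the previous one.
Mar 13 2033 4:00 AM + 5 h = Mar 13 2033 9:00 AM.
Mar 13 2033 9:00 AM + 5 h = Mar 13 2033 2:00 PM.
Mar 13 2033 2:00 PM + 5 h = Mar 13 2033 7:00 PM.

Mar 13 2033 9:00 AM, Mar 13 2033 2:00 PM, Mar 13 2033 7:00 PM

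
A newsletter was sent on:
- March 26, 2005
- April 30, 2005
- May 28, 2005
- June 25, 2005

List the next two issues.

July 30, 2005; August 27, 2005

These are Saturdays with 35, 28, 28-day gaps.
Each is the final Saturday of its month — April 30, 2005 is past the 28th, so '4th Saturday' doesn't fit.
Last Saturday of July 2005: July 30, 2005.
August 2005 ends with Saturday August 27, 2005.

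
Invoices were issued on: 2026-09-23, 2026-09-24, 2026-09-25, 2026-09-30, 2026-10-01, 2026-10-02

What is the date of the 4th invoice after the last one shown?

2026-10-14

Gaps: 1, 1, 5, 1, 1 days — not constant, but cyclic with period 3.
The events fall on every Wednesday, Thursday and Friday.
The following Wednesday is 2026-10-07.
Next Thursday: 2026-10-08.
The following Friday is 2026-10-09.
Next Wednesday: 2026-10-14.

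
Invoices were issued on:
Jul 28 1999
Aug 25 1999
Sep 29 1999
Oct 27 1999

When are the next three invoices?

These are Wednesdays with 28, 35, 28-day gaps.
Each is the final Wednesday of its month — Sep 29 1999 is past the 28th, so '4th Wednesday' doesn't fit.
Last Wednesday of November 1999: Nov 24 1999.
Last Wednesday of December 1999: Dec 29 1999.
January 2000 ends with Wednesday Jan 26 2000.

Nov 24 1999, Dec 29 1999, Jan 26 2000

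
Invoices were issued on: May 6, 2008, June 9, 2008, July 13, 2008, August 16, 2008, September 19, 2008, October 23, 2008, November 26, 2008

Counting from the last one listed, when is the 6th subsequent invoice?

Gaps between consecutive events: 34, 34, 34, 34, 34, 34 days — a constant 34-day interval.
November 26, 2008 + 34 days = December 30, 2008.
December 30, 2008 + 34 days = February 2, 2009.
February 2, 2009 + 34 days = March 8, 2009.
March 8, 2009 + 34 days = April 11, 2009.
April 11, 2009 + 34 days = May 15, 2009.
May 15, 2009 + 34 days = June 18, 2009.

June 18, 2009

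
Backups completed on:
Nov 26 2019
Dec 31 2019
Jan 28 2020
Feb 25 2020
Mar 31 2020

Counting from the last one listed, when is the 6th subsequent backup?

These are Tuesdays with 35, 28, 28, 35-day gaps.
Each is the final Tuesday of its month — Dec 31 2019 is past the 28th, so '4th Tuesday' doesn't fit.
April 2020 ends with Tuesday Apr 28 2020.
Last Tuesday of May 2020: May 26 2020.
June 2020 ends with Tuesday Jun 30 2020.
Last Tuesday of July 2020: Jul 28 2020.
Last Tuesday of August 2020: Aug 25 2020.
September 2020 ends with Tuesday Sep 29 2020.

Sep 29 2020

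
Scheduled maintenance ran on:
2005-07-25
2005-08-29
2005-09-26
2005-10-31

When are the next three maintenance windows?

All Mondays; the gaps (35, 28, 35) vary with month length.
This is the last Monday of each month.
Last Monday of November 2005: 2005-11-28.
Last Monday of December 2005: 2005-12-26.
January 2006 ends with Monday 2006-01-30.

2005-11-28, 2005-12-26, 2006-01-30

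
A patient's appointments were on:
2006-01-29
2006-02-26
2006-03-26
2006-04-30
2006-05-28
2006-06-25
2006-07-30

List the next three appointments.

These are Sundays with 28, 28, 35, 28, 28, 35-day gaps.
Each is the final Sunday of its month — 2006-01-29 is past the 28th, so '4th Sunday' doesn't fit.
Last Sunday of August 2006: 2006-08-27.
September 2006 ends with Sunday 2006-09-24.
October 2006 ends with Sunday 2006-10-29.

2006-08-27, 2006-09-24, 2006-10-29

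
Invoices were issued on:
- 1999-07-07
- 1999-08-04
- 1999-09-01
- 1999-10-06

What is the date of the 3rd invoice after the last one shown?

These are Wednesdays at 28- or 35-day spacing (28, 28, 35).
The pattern: 1st Wednesday of the month.
November 1999 — 1st Wednesday is 1999-11-03.
1st Wednesday of December 1999: 1999-12-01.
January 2000 — 1st Wednesday is 2000-01-05.

2000-01-05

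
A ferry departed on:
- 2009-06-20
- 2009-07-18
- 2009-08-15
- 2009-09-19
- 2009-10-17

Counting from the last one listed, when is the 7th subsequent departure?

These are Saturdays at 28- or 35-day spacing (28, 28, 35, 28).
The pattern: 3rd Saturday of the month.
3rd Saturday of November 2009: 2009-11-21.
3rd Saturday of December 2009: 2009-12-19.
3rd Saturday of January 2010: 2010-01-16.
February 2010 — 3rd Saturday is 2010-02-20.
March 2010 — 3rd Saturday is 2010-03-20.
April 2010 — 3rd Saturday is 2010-04-17.
May 2010 — 3rd Saturday is 2010-05-15.

2010-05-15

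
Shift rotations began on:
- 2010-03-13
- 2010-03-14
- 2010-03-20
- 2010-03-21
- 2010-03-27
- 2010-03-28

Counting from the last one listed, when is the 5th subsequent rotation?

2010-04-17

The gap pattern 1, 6, 1, 6, 1 repeats every 2 events.
These are the Saturdays and Sundays of each week.
Next Saturday: 2010-04-03.
Next Sunday: 2010-04-04.
The following Saturday is 2010-04-10.
The following Sunday is 2010-04-11.
Next Saturday: 2010-04-17.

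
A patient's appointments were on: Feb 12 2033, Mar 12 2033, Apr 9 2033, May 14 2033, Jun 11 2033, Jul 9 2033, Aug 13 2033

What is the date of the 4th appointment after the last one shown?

Dec 10 2033

All dates are Saturdays, 28, 28, 35, 28, 28, 35 days apart.
Specifically, the 2nd Saturday of each month.
2nd Saturday of September 2033: Sep 10 2033.
October 2033 — 2nd Saturday is Oct 8 2033.
November 2033 — 2nd Saturday is Nov 12 2033.
December 2033 — 2nd Saturday is Dec 10 2033.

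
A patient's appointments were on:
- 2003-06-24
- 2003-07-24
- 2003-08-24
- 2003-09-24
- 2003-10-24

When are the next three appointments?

2003-11-24, 2003-12-24, 2004-01-24

Each date is the 24th; the gaps (30, 31, 31, 30) track the month lengths.
The rule is the 24th of each month.
November 2003: 2003-11-24.
December 2003: 2003-12-24.
Next: January 2004 → 2004-01-24.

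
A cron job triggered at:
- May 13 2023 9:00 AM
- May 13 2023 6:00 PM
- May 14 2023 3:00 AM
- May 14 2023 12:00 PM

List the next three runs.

Spacing: 9, 9, 9 h — constant 9 h.
May 14 2023 12:00 PM + 9 h = May 14 2023 9:00 PM.
May 14 2023 9:00 PM + 9 h = May 15 2023 6:00 AM.
May 15 2023 6:00 AM + 9 h = May 15 2023 3:00 PM.

May 14 2023 9:00 PM, May 15 2023 6:00 AM, May 15 2023 3:00 PM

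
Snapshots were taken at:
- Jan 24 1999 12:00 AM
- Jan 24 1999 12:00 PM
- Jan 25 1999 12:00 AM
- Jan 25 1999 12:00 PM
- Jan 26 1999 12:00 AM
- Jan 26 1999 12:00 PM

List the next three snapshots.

The interval is a steady 12 hours (12, 12, 12, 12, 12).
Jan 26 1999 12:00 PM + 12 h = Jan 27 1999 12:00 AM.
Jan 27 1999 12:00 AM + 12 h = Jan 27 1999 12:00 PM.
Jan 27 1999 12:00 PM + 12 h = Jan 28 1999 12:00 AM.

Jan 27 1999 12:00 AM, Jan 27 1999 12:00 PM, Jan 28 1999 12:00 AM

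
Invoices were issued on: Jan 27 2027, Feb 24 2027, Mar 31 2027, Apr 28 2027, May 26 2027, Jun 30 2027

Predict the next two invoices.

All Wednesdays; the gaps (28, 35, 28, 28, 35) vary with month length.
This is the last Wednesday of each month.
July 2027 ends with Wednesday Jul 28 2027.
Last Wednesday of August 2027: Aug 25 2027.

Jul 28 2027, Aug 25 2027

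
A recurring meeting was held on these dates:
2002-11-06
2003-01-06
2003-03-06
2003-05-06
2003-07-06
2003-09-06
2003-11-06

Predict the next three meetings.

2004-01-06, 2004-03-06, 2004-05-06

Each date is the 6th; the gaps (61, 59, 61, 61, 62, 61) track the month lengths.
The rule is the 6th of every 2 months.
Next: January 2004 → 2004-01-06.
Next: March 2004 → 2004-03-06.
Next: May 2004 → 2004-05-06.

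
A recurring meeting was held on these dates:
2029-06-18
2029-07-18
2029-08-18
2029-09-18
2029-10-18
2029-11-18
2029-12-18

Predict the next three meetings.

2030-01-18, 2030-02-18, 2030-03-18

Each date is the 18th; the gaps (30, 31, 31, 30, 31, 30) track the month lengths.
The rule is the 18th of each month.
January 2030: 2030-01-18.
Next: February 2030 → 2030-02-18.
Next: March 2030 → 2030-03-18.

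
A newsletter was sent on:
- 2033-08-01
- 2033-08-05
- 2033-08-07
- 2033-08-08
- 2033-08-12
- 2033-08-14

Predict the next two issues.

2033-08-15, 2033-08-19

The gap pattern 4, 2, 1, 4, 2 repeats every 3 events.
These are the Mondays, Fridays and Sundays of each week.
The following Monday is 2033-08-15.
Next Friday: 2033-08-19.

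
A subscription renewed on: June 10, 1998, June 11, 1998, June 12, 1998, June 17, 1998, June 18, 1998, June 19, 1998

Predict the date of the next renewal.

June 24, 1998

The gap pattern 1, 1, 5, 1, 1 repeats every 3 events.
These are the Wednesdays, Thursdays and Fridays of each week.
The following Wednesday is June 24, 1998.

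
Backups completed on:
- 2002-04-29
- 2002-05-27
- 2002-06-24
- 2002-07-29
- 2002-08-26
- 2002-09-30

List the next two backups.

2002-10-28, 2002-11-25

All Mondays; the gaps (28, 28, 35, 28, 35) vary with month length.
This is the last Monday of each month.
Last Monday of October 2002: 2002-10-28.
November 2002 ends with Monday 2002-11-25.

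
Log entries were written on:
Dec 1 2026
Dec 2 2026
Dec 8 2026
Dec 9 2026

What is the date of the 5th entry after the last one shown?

Dec 29 2026

Gaps: 1, 6, 1 days — not constant, but cyclic with period 2.
The events fall on every Tuesday and Wednesday.
The following Tuesday is Dec 15 2026.
The following Wednesday is Dec 16 2026.
Next Tuesday: Dec 22 2026.
Next Wednesday: Dec 23 2026.
The following Tuesday is Dec 29 2026.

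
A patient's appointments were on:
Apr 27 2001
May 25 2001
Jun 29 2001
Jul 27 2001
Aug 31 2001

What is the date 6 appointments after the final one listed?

Feb 22 2002

All Fridays; the gaps (28, 35, 28, 35) vary with month length.
This is the last Friday of each month.
Last Friday of September 2001: Sep 28 2001.
October 2001 ends with Friday Oct 26 2001.
Last Friday of November 2001: Nov 30 2001.
Last Friday of December 2001: Dec 28 2001.
Last Friday of January 2002: Jan 25 2002.
February 2002 ends with Friday Feb 22 2002.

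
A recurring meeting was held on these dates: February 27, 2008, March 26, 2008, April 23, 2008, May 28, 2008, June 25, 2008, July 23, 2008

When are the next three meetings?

These are Wednesdays at 28- or 35-day spacing (28, 28, 35, 28, 28).
The pattern: 4th Wednesday of the month.
4th Wednesday of August 2008: August 27, 2008.
September 2008 — 4th Wednesday is September 24, 2008.
October 2008 — 4th Wednesday is October 22, 2008.

August 27, 2008; September 24, 2008; October 22, 2008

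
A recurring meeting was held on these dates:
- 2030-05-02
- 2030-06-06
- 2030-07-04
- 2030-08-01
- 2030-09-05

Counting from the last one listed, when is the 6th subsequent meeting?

2031-03-06

Gaps: 35, 28, 28, 35 days — a mix of 28 and 35. Every date is a Thursday.
Each is the 1st Thursday of its month.
October 2030 — 1st Thursday is 2030-10-03.
November 2030 — 1st Thursday is 2030-11-07.
1st Thursday of December 2030: 2030-12-05.
1st Thursday of January 2031: 2031-01-02.
February 2031 — 1st Thursday is 2031-02-06.
March 2031 — 1st Thursday is 2031-03-06.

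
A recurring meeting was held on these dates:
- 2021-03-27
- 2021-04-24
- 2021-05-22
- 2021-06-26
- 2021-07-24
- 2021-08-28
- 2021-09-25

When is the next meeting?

2021-10-23

All dates are Saturdays, 28, 28, 35, 28, 35, 28 days apart.
Specifically, the 4th Saturday of each month.
October 2021 — 4th Saturday is 2021-10-23.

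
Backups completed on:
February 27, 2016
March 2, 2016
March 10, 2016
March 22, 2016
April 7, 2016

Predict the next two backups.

April 27, 2016; May 21, 2016

Gaps: 4, 8, 12, 16 days — each gap is 4 larger than the previous one.
Next gap: 20 days. April 7, 2016 + 20 days = April 27, 2016.
Next gap: 24 days. April 27, 2016 + 24 days = May 21, 2016.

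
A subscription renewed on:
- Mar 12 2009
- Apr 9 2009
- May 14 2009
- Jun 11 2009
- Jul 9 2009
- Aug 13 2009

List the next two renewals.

Sep 10 2009, Oct 8 2009

All dates are Thursdays, 28, 35, 28, 28, 35 days apart.
Specifically, the 2nd Thursday of each month.
September 2009 — 2nd Thursday is Sep 10 2009.
October 2009 — 2nd Thursday is Oct 8 2009.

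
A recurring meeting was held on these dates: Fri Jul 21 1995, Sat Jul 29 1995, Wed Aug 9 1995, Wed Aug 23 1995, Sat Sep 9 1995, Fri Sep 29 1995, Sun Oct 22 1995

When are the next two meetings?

Intervals are 8, 11, 14, 17, 20, 23 days — an arithmetic progression with common difference 3.
Next gap: 26 days. Sun Oct 22 1995 + 26 days = Fri Nov 17 1995.
Next gap: 29 days. Fri Nov 17 1995 + 29 days = Sat Dec 16 1995.

Fri Nov 17 1995, Sat Dec 16 1995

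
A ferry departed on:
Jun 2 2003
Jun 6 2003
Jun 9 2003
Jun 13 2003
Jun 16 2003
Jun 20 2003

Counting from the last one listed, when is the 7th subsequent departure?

Every event lands on a Monday or Friday (gaps cycle 4, 3, 4, 3, 4).
So the schedule is: every Monday and Friday.
Next Monday: Jun 23 2003.
Next Friday: Jun 27 2003.
The following Monday is Jun 30 2003.
The following Friday is Jul 4 2003.
Next Monday: Jul 7 2003.
The following Friday is Jul 11 2003.
The following Monday is Jul 14 2003.

Jul 14 2003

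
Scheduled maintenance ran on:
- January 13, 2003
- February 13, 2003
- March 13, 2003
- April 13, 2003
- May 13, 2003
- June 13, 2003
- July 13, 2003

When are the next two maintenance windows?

The day-of-month is always 13 (31, 28, 31, 30, 31, 30 days between events).
So this recurs on the 13th of each month.
Next: August 2003 → August 13, 2003.
September 2003: September 13, 2003.

August 13, 2003; September 13, 2003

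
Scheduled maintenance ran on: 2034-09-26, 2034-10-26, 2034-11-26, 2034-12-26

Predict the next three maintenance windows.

2035-01-26, 2035-02-26, 2035-03-26

Gaps: 30, 31, 30 days — not constant. Every event is on the 26th of the month.
Pattern: the 26th of each month.
January 2035: 2035-01-26.
Next: February 2035 → 2035-02-26.
March 2035: 2035-03-26.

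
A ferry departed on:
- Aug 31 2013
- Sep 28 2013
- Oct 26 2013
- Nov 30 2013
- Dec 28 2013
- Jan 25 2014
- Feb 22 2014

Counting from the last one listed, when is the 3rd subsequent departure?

Every date is a Saturday; gaps 28, 28, 35, 28, 28, 28 days.
Each is the last Saturday of its month (at least one falls on the 29th or later, ruling out '4th Saturday').
March 2014 ends with Saturday Mar 29 2014.
Last Saturday of April 2014: Apr 26 2014.
May 2014 ends with Saturday May 31 2014.

May 31 2014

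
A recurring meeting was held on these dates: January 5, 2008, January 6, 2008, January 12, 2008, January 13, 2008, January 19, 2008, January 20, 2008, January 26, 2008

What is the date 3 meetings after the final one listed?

February 3, 2008

Gaps: 1, 6, 1, 6, 1, 6 days — not constant, but cyclic with period 2.
The events fall on every Saturday and Sunday.
Next Sunday: January 27, 2008.
Next Saturday: February 2, 2008.
Next Sunday: February 3, 2008.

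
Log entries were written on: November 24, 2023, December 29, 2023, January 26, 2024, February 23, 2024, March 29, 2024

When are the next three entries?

April 26, 2024; May 31, 2024; June 28, 2024

These are Fridays with 35, 28, 28, 35-day gaps.
Each is the final Friday of its month — December 29, 2023 is past the 28th, so '4th Friday' doesn't fit.
Last Friday of April 2024: April 26, 2024.
May 2024 ends with Friday May 31, 2024.
Last Friday of June 2024: June 28, 2024.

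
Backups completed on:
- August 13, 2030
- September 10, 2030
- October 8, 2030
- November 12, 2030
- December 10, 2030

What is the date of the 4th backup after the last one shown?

These are Tuesdays at 28- or 35-day spacing (28, 28, 35, 28).
The pattern: 2nd Tuesday of the month.
January 2031 — 2nd Tuesday is January 14, 2031.
2nd Tuesday of February 2031: February 11, 2031.
March 2031 — 2nd Tuesday is March 11, 2031.
2nd Tuesday of April 2031: April 8, 2031.

April 8, 2031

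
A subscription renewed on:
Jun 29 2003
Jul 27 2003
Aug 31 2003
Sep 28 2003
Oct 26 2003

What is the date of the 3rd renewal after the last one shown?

Jan 25 2004

These are Sundays with 28, 35, 28, 28-day gaps.
Each is the final Sunday of its month — Jun 29 2003 is past the 28th, so '4th Sunday' doesn't fit.
Last Sunday of November 2003: Nov 30 2003.
December 2003 ends with Sunday Dec 28 2003.
Last Sunday of January 2004: Jan 25 2004.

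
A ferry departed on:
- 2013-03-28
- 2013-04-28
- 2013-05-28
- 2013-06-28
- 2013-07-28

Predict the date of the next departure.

Gaps: 31, 30, 31, 30 days — not constant. Every event is on the 28th of the month.
Pattern: the 28th of each month.
August 2013: 2013-08-28.

2013-08-28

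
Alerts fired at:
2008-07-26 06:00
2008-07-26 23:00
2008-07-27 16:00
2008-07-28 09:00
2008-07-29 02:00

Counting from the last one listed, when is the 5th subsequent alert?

Gaps: 17, 17, 17, 17 hours — each event is 17 hours after the previous one.
2008-07-29 02:00 + 17 h = 2008-07-29 19:00.
2008-07-29 19:00 + 17 h = 2008-07-30 12:00.
2008-07-30 12:00 + 17 h = 2008-07-31 05:00.
2008-07-31 05:00 + 17 h = 2008-07-31 22:00.
2008-07-31 22:00 + 17 h = 2008-08-01 15:00.

2008-08-01 15:00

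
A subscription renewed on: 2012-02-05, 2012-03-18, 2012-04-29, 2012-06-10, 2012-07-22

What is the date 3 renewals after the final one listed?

The spacing is 42, 42, 42, 42 days — always 42 days.
2012-07-22 + 42 days = 2012-09-02.
2012-09-02 + 42 days = 2012-10-14.
2012-10-14 + 42 days = 2012-11-25.

2012-11-25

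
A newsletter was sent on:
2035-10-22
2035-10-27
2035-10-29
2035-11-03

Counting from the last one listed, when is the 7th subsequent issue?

Gaps: 5, 2, 5 days — not constant, but cyclic with period 2.
The events fall on every Monday and Saturday.
Next Monday: 2035-11-05.
The following Saturday is 2035-11-10.
The following Monday is 2035-11-12.
The following Saturday is 2035-11-17.
Next Monday: 2035-11-19.
The following Saturday is 2035-11-24.
The following Monday is 2035-11-26.

2035-11-26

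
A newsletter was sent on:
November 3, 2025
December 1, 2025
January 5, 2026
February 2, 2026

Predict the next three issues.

March 2, 2026; April 6, 2026; May 4, 2026

Gaps: 28, 35, 28 days — a mix of 28 and 35. Every date is a Monday.
Each is the 1st Monday of its month.
1st Monday of March 2026: March 2, 2026.
April 2026 — 1st Monday is April 6, 2026.
1st Monday of May 2026: May 4, 2026.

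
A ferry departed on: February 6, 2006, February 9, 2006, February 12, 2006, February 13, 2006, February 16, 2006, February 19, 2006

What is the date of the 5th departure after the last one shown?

March 2, 2006

The gap pattern 3, 3, 1, 3, 3 repeats every 3 events.
These are the Mondays, Thursdays and Sundays of each week.
The following Monday is February 20, 2006.
Next Thursday: February 23, 2006.
The following Sunday is February 26, 2006.
The following Monday is February 27, 2006.
The following Thursday is March 2, 2006.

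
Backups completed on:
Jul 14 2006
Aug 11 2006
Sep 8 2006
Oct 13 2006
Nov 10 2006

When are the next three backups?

Dec 8 2006, Jan 12 2007, Feb 9 2007

Gaps: 28, 28, 35, 28 days — a mix of 28 and 35. Every date is a Friday.
Each is the 2nd Friday of its month.
2nd Friday of December 2006: Dec 8 2006.
2nd Friday of January 2007: Jan 12 2007.
February 2007 — 2nd Friday is Feb 9 2007.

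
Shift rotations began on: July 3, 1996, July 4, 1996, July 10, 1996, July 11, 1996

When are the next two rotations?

July 17, 1996; July 18, 1996

The gap pattern 1, 6, 1 repeats every 2 events.
These are the Wednesdays and Thursdays of each week.
Next Wednesday: July 17, 1996.
Next Thursday: July 18, 1996.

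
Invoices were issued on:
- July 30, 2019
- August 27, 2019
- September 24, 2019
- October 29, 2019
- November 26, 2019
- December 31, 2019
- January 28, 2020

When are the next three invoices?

These are Tuesdays with 28, 28, 35, 28, 35, 28-day gaps.
Each is the final Tuesday of its month — July 30, 2019 is past the 28th, so '4th Tuesday' doesn't fit.
Last Tuesday of February 2020: February 25, 2020.
Last Tuesday of March 2020: March 31, 2020.
April 2020 ends with Tuesday April 28, 2020.

February 25, 2020; March 31, 2020; April 28, 2020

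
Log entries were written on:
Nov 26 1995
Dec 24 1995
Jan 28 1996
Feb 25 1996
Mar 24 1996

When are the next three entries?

Apr 28 1996, May 26 1996, Jun 23 1996

Gaps: 28, 35, 28, 28 days — a mix of 28 and 35. Every date is a Sunday.
Each is the 4th Sunday of its month.
April 1996 — 4th Sunday is Apr 28 1996.
May 1996 — 4th Sunday is May 26 1996.
4th Sunday of June 1996: Jun 23 1996.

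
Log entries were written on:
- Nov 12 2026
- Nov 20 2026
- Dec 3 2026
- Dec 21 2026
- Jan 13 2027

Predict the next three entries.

Intervals are 8, 13, 18, 23 days — an arithmetic progression with common difference 5.
Next gap: 28 days. Jan 13 2027 + 28 days = Feb 10 2027.
Next gap: 33 days. Feb 10 2027 + 33 days = Mar 15 2027.
Next gap: 38 days. Mar 15 2027 + 38 days = Apr 22 2027.

Feb 10 2027, Mar 15 2027, Apr 22 2027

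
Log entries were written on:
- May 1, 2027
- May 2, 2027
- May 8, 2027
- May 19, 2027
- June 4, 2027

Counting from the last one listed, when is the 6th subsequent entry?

December 22, 2027

Intervals are 1, 6, 11, 16 days — an arithmetic progression with common difference 5.
Next gap: 21 days. June 4, 2027 + 21 days = June 25, 2027.
Next gap: 26 days. June 25, 2027 + 26 days = July 21, 2027.
Next gap: 31 days. July 21, 2027 + 31 days = August 21, 2027.
Next gap: 36 days. August 21, 2027 + 36 days = September 26, 2027.
Next gap: 41 days. September 26, 2027 + 41 days = November 6, 2027.
Next gap: 46 days. November 6, 2027 + 46 days = December 22, 2027.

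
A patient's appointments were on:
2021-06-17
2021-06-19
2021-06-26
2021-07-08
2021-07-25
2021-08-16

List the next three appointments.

The spacing grows by 5 each time: 2, 7, 12, 17, 22 days.
Next gap: 27 days. 2021-08-16 + 27 days = 2021-09-12.
Next gap: 32 days. 2021-09-12 + 32 days = 2021-10-14.
Next gap: 37 days. 2021-10-14 + 37 days = 2021-11-20.

2021-09-12, 2021-10-14, 2021-11-20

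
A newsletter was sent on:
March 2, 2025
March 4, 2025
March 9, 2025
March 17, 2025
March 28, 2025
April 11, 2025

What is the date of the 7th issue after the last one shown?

Gaps: 2, 5, 8, 11, 14 days — each gap is 3 larger than the previous one.
Next gap: 17 days. April 11, 2025 + 17 days = April 28, 2025.
Next gap: 20 days. April 28, 2025 + 20 days = May 18, 2025.
Next gap: 23 days. May 18, 2025 + 23 days = June 10, 2025.
Next gap: 26 days. June 10, 2025 + 26 days = July 6, 2025.
Next gap: 29 days. July 6, 2025 + 29 days = August 4, 2025.
Next gap: 32 days. August 4, 2025 + 32 days = September 5, 2025.
Next gap: 35 days. September 5, 2025 + 35 days = October 10, 2025.

October 10, 2025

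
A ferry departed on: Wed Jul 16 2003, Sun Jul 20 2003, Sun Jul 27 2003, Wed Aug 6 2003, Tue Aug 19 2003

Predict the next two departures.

Thu Sep 4 2003, Tue Sep 23 2003

Intervals are 4, 7, 10, 13 days — an arithmetic progression with common difference 3.
Next gap: 16 days. Tue Aug 19 2003 + 16 days = Thu Sep 4 2003.
Next gap: 19 days. Thu Sep 4 2003 + 19 days = Tue Sep 23 2003.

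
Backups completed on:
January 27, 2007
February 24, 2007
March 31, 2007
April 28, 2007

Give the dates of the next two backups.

Every date is a Saturday; gaps 28, 35, 28 days.
Each is the last Saturday of its month (at least one falls on the 29th or later, ruling out '4th Saturday').
Last Saturday of May 2007: May 26, 2007.
Last Saturday of June 2007: June 30, 2007.

May 26, 2007; June 30, 2007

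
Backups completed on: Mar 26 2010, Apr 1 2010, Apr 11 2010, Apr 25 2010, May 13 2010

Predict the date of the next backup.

Jun 4 2010

Gaps: 6, 10, 14, 18 days — each gap is 4 larger than the previous one.
Next gap: 22 days. May 13 2010 + 22 days = Jun 4 2010.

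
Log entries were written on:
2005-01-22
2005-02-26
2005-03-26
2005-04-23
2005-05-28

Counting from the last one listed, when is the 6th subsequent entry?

These are Saturdays at 28- or 35-day spacing (35, 28, 28, 35).
The pattern: 4th Saturday of the month.
4th Saturday of June 2005: 2005-06-25.
4th Saturday of July 2005: 2005-07-23.
August 2005 — 4th Saturday is 2005-08-27.
4th Saturday of September 2005: 2005-09-24.
4th Saturday of October 2005: 2005-10-22.
November 2005 — 4th Saturday is 2005-11-26.

2005-11-26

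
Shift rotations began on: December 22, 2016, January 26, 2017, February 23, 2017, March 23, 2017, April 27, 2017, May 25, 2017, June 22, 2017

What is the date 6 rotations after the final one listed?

December 28, 2017

Gaps: 35, 28, 28, 35, 28, 28 days — a mix of 28 and 35. Every date is a Thursday.
Each is the 4th Thursday of its month.
4th Thursday of July 2017: July 27, 2017.
August 2017 — 4th Thursday is August 24, 2017.
4th Thursday of September 2017: September 28, 2017.
4th Thursday of October 2017: October 26, 2017.
4th Thursday of November 2017: November 23, 2017.
4th Thursday of December 2017: December 28, 2017.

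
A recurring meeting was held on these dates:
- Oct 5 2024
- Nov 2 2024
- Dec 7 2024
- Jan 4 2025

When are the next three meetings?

Feb 1 2025, Mar 1 2025, Apr 5 2025

These are Saturdays at 28- or 35-day spacing (28, 35, 28).
The pattern: 1st Saturday of the month.
1st Saturday of February 2025: Feb 1 2025.
March 2025 — 1st Saturday is Mar 1 2025.
April 2025 — 1st Saturday is Apr 5 2025.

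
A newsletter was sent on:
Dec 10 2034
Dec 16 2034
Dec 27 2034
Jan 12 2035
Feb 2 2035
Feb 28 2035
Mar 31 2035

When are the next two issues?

May 6 2035, Jun 16 2035

Intervals are 6, 11, 16, 21, 26, 31 days — an arithmetic progression with common difference 5.
Next gap: 36 days. Mar 31 2035 + 36 days = May 6 2035.
Next gap: 41 days. May 6 2035 + 41 days = Jun 16 2035.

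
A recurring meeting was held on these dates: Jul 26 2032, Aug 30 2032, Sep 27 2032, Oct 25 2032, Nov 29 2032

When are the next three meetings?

These are Mondays with 35, 28, 28, 35-day gaps.
Each is the final Monday of its month — Aug 30 2032 is past the 28th, so '4th Monday' doesn't fit.
Last Monday of December 2032: Dec 27 2032.
Last Monday of January 2033: Jan 31 2033.
February 2033 ends with Monday Feb 28 2033.

Dec 27 2032, Jan 31 2033, Feb 28 2033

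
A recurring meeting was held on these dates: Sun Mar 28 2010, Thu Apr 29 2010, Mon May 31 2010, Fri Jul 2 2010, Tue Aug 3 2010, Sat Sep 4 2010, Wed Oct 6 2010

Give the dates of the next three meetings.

Gaps between consecutive events: 32, 32, 32, 32, 32, 32 days — a constant 32-day interval.
Wed Oct 6 2010 + 32 days = Sun Nov 7 2010.
Sun Nov 7 2010 + 32 days = Thu Dec 9 2010.
Thu Dec 9 2010 + 32 days = Mon Jan 10 2011.

Sun Nov 7 2010, Thu Dec 9 2010, Mon Jan 10 2011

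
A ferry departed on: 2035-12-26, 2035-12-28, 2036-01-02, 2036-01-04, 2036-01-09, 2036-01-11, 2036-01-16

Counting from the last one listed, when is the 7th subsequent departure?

2036-02-08

Every event lands on a Wednesday or Friday (gaps cycle 2, 5, 2, 5, 2, 5).
So the schedule is: every Wednesday and Friday.
The following Friday is 2036-01-18.
The following Wednesday is 2036-01-23.
Next Friday: 2036-01-25.
The following Wednesday is 2036-01-30.
The following Friday is 2036-02-01.
Next Wednesday: 2036-02-06.
Next Friday: 2036-02-08.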